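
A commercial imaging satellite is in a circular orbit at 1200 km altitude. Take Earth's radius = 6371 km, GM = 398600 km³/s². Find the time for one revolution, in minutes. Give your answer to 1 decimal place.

Semi-major axis a = 6371 + 1200 = 7571 km. Period T = 2π√(a³/μ) = 2π√(7571³/398600) = 6556.0 s = 109.27 min.

109.3 min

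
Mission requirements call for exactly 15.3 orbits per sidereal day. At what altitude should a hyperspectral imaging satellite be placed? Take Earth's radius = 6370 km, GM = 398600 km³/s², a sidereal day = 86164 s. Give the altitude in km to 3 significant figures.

471 km

Required period T = 86164 / 15.3 = 5631.6 s.
From T = 2π√(a³/μ): a = (μ T²/4π²)^(1/3) = (398600 × 5631.6² / 4π²)^(1/3) = 6841 km.
Altitude h = a − R = 6841 − 6370 = 471 km.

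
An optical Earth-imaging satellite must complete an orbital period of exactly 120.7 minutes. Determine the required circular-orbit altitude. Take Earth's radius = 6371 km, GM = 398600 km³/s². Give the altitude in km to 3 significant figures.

1720 km

T = 120.7 min = 7242.0 s.
From T = 2π√(a³/μ): a = (μ T²/4π²)^(1/3) = (398600 × 7242.0² / 4π²)^(1/3) = 8090 km.
Altitude h = a − R = 8090 − 6371 = 1719 km.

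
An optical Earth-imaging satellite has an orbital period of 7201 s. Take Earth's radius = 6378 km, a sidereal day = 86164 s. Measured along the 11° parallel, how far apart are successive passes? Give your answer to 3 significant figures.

Node shift per orbit = (7201.0/86164) × 360° = 30.09°.
Equatorial spacing = 30.09 × 111.3 km/° = 3349 km.
At 11° latitude, spacing = 3349 × cos(11°) = 3288 km.

3290 km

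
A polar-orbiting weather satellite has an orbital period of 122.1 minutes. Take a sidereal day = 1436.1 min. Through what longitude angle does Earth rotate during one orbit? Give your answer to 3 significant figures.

T = 122.1 min = 7326.0 s.
During one orbit Earth rotates (7326.0 / 86166) × 360° = 30.61°.

30.6°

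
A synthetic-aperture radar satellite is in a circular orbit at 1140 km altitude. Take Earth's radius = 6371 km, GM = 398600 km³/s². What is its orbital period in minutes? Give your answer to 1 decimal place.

Semi-major axis a = 6371 + 1140 = 7511 km. Period T = 2π√(a³/μ) = 2π√(7511³/398600) = 6478.3 s = 107.97 min.

108.0 min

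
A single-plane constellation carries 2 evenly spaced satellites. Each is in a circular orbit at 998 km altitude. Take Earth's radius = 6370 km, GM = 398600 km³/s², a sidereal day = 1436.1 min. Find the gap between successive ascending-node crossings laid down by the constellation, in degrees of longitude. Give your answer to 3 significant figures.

13.1°

Semi-major axis a = 6370 + 998 = 7368 km. Period T = 2π√(a³/μ) = 2π√(7368³/398600) = 6294.1 s = 104.90 min.
Single-satellite node shift = (6294.1/86166) × 360° = 26.30°.
With 2 satellites evenly phased, successive equator crossings are 26.30/2 = 13.148° apart.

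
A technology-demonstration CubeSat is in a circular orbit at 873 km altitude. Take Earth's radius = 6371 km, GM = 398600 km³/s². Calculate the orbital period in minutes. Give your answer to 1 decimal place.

102.3 min

Semi-major axis a = 6371 + 873 = 7244 km. Period T = 2π√(a³/μ) = 2π√(7244³/398600) = 6135.9 s = 102.27 min.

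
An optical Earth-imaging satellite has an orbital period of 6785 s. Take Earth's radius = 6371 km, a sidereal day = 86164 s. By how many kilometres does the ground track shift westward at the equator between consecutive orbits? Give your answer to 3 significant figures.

During one orbit Earth rotates (6785.0 / 86164) × 360° = 28.35°.
At the equator that is 28.35° × (2π·6371/360) km/° = 28.35 × 111.2 = 3152 km.

3150 km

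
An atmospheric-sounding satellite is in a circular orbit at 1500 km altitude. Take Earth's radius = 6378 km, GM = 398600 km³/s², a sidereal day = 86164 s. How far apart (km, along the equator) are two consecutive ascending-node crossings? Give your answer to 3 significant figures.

Semi-major axis a = 6378 + 1500 = 7878 km. Period T = 2π√(a³/μ) = 2π√(7878³/398600) = 6958.8 s = 115.98 min.
During one orbit Earth rotates (6958.8 / 86164) × 360° = 29.07°.
At the equator that is 29.07° × (2π·6378/360) km/° = 29.07 × 111.3 = 3236 km.

3240 km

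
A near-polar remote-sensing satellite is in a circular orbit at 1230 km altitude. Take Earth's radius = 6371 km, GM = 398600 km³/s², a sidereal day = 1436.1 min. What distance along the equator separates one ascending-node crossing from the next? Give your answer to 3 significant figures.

Semi-major axis a = 6371 + 1230 = 7601 km. Period T = 2π√(a³/μ) = 2π√(7601³/398600) = 6595.0 s = 109.92 min.
During one orbit Earth rotates (6595.0 / 86166) × 360° = 27.55°.
At the equator that is 27.55° × (2π·6371/360) km/° = 27.55 × 111.2 = 3064 km.

3060 km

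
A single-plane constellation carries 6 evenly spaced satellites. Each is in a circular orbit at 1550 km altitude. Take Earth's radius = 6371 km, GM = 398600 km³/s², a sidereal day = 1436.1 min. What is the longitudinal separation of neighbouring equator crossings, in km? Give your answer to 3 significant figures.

543 km

Semi-major axis a = 6371 + 1550 = 7921 km. Period T = 2π√(a³/μ) = 2π√(7921³/398600) = 7015.9 s = 116.93 min.
Single-satellite node shift = (7015.9/86166) × 360° = 29.31°.
With 6 satellites evenly phased, successive equator crossings are 29.31/6 = 4.885° apart.
That is 4.885 × 111.2 = 543 km at the equator.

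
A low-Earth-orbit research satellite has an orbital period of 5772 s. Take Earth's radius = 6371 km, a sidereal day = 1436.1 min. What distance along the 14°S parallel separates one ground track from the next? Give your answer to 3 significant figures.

Node shift per orbit = (5772.0/86166) × 360° = 24.12°.
Equatorial spacing = 24.12 × 111.2 km/° = 2682 km.
At 14° latitude, spacing = 2682 × cos(14°) = 2602 km.

2600 km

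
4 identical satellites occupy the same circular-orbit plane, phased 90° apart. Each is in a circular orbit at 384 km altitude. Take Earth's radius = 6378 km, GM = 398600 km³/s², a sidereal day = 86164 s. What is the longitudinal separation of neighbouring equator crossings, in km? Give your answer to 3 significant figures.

643 km

Semi-major axis a = 6378 + 384 = 6762 km. Period T = 2π√(a³/μ) = 2π√(6762³/398600) = 5533.8 s = 92.23 min.
Single-satellite node shift = (5533.8/86164) × 360° = 23.12°.
With 4 satellites evenly phased, successive equator crossings are 23.12/4 = 5.780° apart.
That is 5.780 × 111.3 = 643 km at the equator.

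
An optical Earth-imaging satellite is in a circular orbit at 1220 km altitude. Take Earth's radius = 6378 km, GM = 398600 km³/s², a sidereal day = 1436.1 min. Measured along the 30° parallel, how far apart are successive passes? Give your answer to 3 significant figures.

Semi-major axis a = 6378 + 1220 = 7598 km. Period T = 2π√(a³/μ) = 2π√(7598³/398600) = 6591.1 s = 109.85 min.
Node shift per orbit = (6591.1/86166) × 360° = 27.54°.
Equatorial spacing = 27.54 × 111.3 km/° = 3065 km.
At 30° latitude, spacing = 3065 × cos(30°) = 2655 km.

2650 km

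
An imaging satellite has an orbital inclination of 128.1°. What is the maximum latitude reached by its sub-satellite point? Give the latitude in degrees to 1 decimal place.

51.9°

Retrograde orbit: the ground track reaches ±(180° − i) = ±(180 − 128.1) = ±51.9°.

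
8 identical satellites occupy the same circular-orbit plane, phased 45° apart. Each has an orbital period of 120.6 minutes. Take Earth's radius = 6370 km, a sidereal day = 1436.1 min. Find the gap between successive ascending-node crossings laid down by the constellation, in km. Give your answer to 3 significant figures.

T = 120.6 min = 7236.0 s.
Single-satellite node shift = (7236.0/86166) × 360° = 30.23°.
With 8 satellites evenly phased, successive equator crossings are 30.23/8 = 3.779° apart.
That is 3.779 × 111.2 = 420 km at the equator.

420 km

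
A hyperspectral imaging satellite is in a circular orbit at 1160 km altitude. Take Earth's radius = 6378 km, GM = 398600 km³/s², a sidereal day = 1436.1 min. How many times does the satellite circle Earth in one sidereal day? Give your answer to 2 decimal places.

Semi-major axis a = 6378 + 1160 = 7538 km. Period T = 2π√(a³/μ) = 2π√(7538³/398600) = 6513.2 s = 108.55 min.
Orbits per sidereal day = 86166 / 6513.2 = 13.229.

13.23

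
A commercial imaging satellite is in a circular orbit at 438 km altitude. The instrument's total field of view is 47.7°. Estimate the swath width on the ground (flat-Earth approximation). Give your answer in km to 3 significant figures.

387 km

Half-angle = 47.7°/2 = 23.85°.
Swath width ≈ 2h·tan(θ/2) = 2 × 438 × tan(23.85°) = 387.3 km.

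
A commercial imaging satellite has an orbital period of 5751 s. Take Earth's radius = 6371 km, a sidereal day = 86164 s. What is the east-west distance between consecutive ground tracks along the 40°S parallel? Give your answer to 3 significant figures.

Node shift per orbit = (5751.0/86164) × 360° = 24.03°.
Equatorial spacing = 24.03 × 111.2 km/° = 2672 km.
At 40° latitude, spacing = 2672 × cos(40°) = 2047 km.

2050 km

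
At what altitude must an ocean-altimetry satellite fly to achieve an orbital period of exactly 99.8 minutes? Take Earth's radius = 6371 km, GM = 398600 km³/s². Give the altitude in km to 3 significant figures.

T = 99.8 min = 5988.0 s.
From T = 2π√(a³/μ): a = (μ T²/4π²)^(1/3) = (398600 × 5988.0² / 4π²)^(1/3) = 7127 km.
Altitude h = a − R = 7127 − 6371 = 756 km.

756 km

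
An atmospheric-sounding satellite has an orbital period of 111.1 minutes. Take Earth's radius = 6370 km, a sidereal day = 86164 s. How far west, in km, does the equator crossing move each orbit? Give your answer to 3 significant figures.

T = 111.1 min = 6666.0 s.
During one orbit Earth rotates (6666.0 / 86164) × 360° = 27.85°.
At the equator that is 27.85° × (2π·6370/360) km/° = 27.85 × 111.2 = 3096 km.

3100 km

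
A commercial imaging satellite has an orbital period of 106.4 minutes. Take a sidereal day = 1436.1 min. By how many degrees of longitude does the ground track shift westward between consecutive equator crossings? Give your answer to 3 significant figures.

26.7°

T = 106.4 min = 6384.0 s.
During one orbit Earth rotates (6384.0 / 86166) × 360° = 26.67°.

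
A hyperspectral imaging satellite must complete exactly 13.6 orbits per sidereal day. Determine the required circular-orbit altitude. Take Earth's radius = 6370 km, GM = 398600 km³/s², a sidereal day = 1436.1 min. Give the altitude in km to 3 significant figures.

Required period T = 86166 / 13.6 = 6335.7 s.
From T = 2π√(a³/μ): a = (μ T²/4π²)^(1/3) = (398600 × 6335.7² / 4π²)^(1/3) = 7400 km.
Altitude h = a − R = 7400 − 6370 = 1030 km.

1030 km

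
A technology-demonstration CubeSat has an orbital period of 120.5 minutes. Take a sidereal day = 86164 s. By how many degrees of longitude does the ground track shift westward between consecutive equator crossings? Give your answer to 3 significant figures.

30.2°

T = 120.5 min = 7230.0 s.
During one orbit Earth rotates (7230.0 / 86164) × 360° = 30.21°.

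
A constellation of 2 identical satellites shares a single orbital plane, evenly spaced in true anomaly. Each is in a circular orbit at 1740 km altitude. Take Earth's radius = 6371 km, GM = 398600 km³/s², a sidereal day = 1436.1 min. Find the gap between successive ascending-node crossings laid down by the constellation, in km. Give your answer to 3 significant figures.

Semi-major axis a = 6371 + 1740 = 8111 km. Period T = 2π√(a³/μ) = 2π√(8111³/398600) = 7269.8 s = 121.16 min.
Single-satellite node shift = (7269.8/86166) × 360° = 30.37°.
With 2 satellites evenly phased, successive equator crossings are 30.37/2 = 15.187° apart.
That is 15.187 × 111.2 = 1689 km at the equator.

1690 km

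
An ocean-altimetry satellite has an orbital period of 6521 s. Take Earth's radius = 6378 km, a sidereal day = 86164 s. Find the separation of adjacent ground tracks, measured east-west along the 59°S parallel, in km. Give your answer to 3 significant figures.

Node shift per orbit = (6521.0/86164) × 360° = 27.25°.
Equatorial spacing = 27.25 × 111.3 km/° = 3033 km.
At 59° latitude, spacing = 3033 × cos(59°) = 1562 km.

1560 km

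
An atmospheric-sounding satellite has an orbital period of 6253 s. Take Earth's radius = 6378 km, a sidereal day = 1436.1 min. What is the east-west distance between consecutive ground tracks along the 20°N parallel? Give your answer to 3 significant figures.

2730 km

Node shift per orbit = (6253.0/86166) × 360° = 26.12°.
Equatorial spacing = 26.12 × 111.3 km/° = 2908 km.
At 20° latitude, spacing = 2908 × cos(20°) = 2733 km.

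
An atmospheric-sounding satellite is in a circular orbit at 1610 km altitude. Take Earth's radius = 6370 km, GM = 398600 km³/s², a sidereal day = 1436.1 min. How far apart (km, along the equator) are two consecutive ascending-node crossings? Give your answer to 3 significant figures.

Semi-major axis a = 6370 + 1610 = 7980 km. Period T = 2π√(a³/μ) = 2π√(7980³/398600) = 7094.4 s = 118.24 min.
During one orbit Earth rotates (7094.4 / 86166) × 360° = 29.64°.
At the equator that is 29.64° × (2π·6370/360) km/° = 29.64 × 111.2 = 3295 km.

3300 km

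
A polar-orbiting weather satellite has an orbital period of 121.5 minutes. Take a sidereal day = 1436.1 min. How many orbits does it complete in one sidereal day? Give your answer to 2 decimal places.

T = 121.5 min = 7290.0 s.
Orbits per sidereal day = 86166 / 7290.0 = 11.820.

11.82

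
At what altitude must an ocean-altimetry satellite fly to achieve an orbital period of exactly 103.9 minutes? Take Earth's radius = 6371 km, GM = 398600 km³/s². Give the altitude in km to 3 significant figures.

950 km

T = 103.9 min = 6234.0 s.
From T = 2π√(a³/μ): a = (μ T²/4π²)^(1/3) = (398600 × 6234.0² / 4π²)^(1/3) = 7321 km.
Altitude h = a − R = 7321 − 6371 = 950 km.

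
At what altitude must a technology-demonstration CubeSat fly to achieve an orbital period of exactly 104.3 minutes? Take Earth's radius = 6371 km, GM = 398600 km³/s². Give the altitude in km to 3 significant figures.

T = 104.3 min = 6258.0 s.
From T = 2π√(a³/μ): a = (μ T²/4π²)^(1/3) = (398600 × 6258.0² / 4π²)^(1/3) = 7340 km.
Altitude h = a − R = 7340 − 6371 = 969 km.

969 km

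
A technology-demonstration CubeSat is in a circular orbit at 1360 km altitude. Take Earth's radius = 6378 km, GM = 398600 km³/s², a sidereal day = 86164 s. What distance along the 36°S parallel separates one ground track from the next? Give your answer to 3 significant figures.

2550 km

Semi-major axis a = 6378 + 1360 = 7738 km. Period T = 2π√(a³/μ) = 2π√(7738³/398600) = 6774.1 s = 112.90 min.
Node shift per orbit = (6774.1/86164) × 360° = 28.30°.
Equatorial spacing = 28.30 × 111.3 km/° = 3151 km.
At 36° latitude, spacing = 3151 × cos(36°) = 2549 km.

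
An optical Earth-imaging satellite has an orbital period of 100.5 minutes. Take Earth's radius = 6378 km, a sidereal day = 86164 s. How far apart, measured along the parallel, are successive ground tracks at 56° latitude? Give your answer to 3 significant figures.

1570 km

T = 100.5 min = 6030.0 s.
Node shift per orbit = (6030.0/86164) × 360° = 25.19°.
Equatorial spacing = 25.19 × 111.3 km/° = 2805 km.
At 56° latitude, spacing = 2805 × cos(56°) = 1568 km.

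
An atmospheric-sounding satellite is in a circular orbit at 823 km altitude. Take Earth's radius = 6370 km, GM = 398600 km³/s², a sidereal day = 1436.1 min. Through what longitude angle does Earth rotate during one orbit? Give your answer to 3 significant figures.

25.4°

Semi-major axis a = 6370 + 823 = 7193 km. Period T = 2π√(a³/μ) = 2π√(7193³/398600) = 6071.2 s = 101.19 min.
During one orbit Earth rotates (6071.2 / 86166) × 360° = 25.37°.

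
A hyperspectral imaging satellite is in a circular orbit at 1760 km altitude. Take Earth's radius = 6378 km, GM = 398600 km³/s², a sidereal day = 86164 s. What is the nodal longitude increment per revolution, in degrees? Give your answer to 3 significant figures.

Semi-major axis a = 6378 + 1760 = 8138 km. Period T = 2π√(a³/μ) = 2π√(8138³/398600) = 7306.1 s = 121.77 min.
During one orbit Earth rotates (7306.1 / 86164) × 360° = 30.53°.

30.5°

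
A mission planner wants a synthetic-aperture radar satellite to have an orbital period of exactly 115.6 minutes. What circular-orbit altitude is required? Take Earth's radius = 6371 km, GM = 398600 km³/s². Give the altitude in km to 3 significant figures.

T = 115.6 min = 6936.0 s.
From T = 2π√(a³/μ): a = (μ T²/4π²)^(1/3) = (398600 × 6936.0² / 4π²)^(1/3) = 7861 km.
Altitude h = a − R = 7861 − 6371 = 1490 km.

1490 km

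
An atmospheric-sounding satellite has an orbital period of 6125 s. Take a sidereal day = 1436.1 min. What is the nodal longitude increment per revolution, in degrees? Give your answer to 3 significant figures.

During one orbit Earth rotates (6125.0 / 86166) × 360° = 25.59°.

25.6°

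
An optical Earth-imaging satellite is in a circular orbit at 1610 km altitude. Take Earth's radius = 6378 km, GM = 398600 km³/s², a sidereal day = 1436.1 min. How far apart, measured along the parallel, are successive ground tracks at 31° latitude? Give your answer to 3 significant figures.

Semi-major axis a = 6378 + 1610 = 7988 km. Period T = 2π√(a³/μ) = 2π√(7988³/398600) = 7105.1 s = 118.42 min.
Node shift per orbit = (7105.1/86166) × 360° = 29.68°.
Equatorial spacing = 29.68 × 111.3 km/° = 3304 km.
At 31° latitude, spacing = 3304 × cos(31°) = 2832 km.

2830 km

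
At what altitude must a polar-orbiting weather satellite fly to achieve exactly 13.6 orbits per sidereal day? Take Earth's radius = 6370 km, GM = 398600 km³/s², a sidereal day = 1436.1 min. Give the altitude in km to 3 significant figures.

Required period T = 86166 / 13.6 = 6335.7 s.
From T = 2π√(a³/μ): a = (μ T²/4π²)^(1/3) = (398600 × 6335.7² / 4π²)^(1/3) = 7400 km.
Altitude h = a − R = 7400 − 6370 = 1030 km.

1030 km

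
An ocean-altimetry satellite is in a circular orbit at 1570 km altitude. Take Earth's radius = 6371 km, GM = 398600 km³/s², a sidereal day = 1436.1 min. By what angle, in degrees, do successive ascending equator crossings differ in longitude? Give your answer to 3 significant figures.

Semi-major axis a = 6371 + 1570 = 7941 km. Period T = 2π√(a³/μ) = 2π√(7941³/398600) = 7042.5 s = 117.37 min.
During one orbit Earth rotates (7042.5 / 86166) × 360° = 29.42°.

29.4°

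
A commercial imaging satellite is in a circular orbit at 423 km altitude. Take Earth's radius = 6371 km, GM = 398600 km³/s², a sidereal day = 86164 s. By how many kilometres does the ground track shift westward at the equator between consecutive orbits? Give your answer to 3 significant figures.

Semi-major axis a = 6371 + 423 = 6794 km. Period T = 2π√(a³/μ) = 2π√(6794³/398600) = 5573.1 s = 92.89 min.
During one orbit Earth rotates (5573.1 / 86164) × 360° = 23.28°.
At the equator that is 23.28° × (2π·6371/360) km/° = 23.28 × 111.2 = 2589 km.

2590 km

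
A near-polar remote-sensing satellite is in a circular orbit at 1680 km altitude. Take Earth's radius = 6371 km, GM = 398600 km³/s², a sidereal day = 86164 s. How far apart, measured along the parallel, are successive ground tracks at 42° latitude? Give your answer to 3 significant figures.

Semi-major axis a = 6371 + 1680 = 8051 km. Period T = 2π√(a³/μ) = 2π√(8051³/398600) = 7189.3 s = 119.82 min.
Node shift per orbit = (7189.3/86164) × 360° = 30.04°.
Equatorial spacing = 30.04 × 111.2 km/° = 3340 km.
At 42° latitude, spacing = 3340 × cos(42°) = 2482 km.

2480 km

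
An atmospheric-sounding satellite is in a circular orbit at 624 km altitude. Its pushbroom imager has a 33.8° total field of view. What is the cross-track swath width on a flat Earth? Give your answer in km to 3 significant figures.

379 km

Half-angle = 33.8°/2 = 16.9°.
Swath width ≈ 2h·tan(θ/2) = 2 × 624 × tan(16.9°) = 379.2 km.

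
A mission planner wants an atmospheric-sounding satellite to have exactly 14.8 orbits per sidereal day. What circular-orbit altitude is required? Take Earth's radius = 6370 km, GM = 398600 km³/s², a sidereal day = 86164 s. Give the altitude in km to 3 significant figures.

625 km

Required period T = 86164 / 14.8 = 5821.9 s.
From T = 2π√(a³/μ): a = (μ T²/4π²)^(1/3) = (398600 × 5821.9² / 4π²)^(1/3) = 6995 km.
Altitude h = a − R = 6995 − 6370 = 625 km.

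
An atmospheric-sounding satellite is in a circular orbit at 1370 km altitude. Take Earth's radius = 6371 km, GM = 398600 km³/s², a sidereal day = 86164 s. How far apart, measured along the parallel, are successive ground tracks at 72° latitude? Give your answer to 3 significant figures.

973 km

Semi-major axis a = 6371 + 1370 = 7741 km. Period T = 2π√(a³/μ) = 2π√(7741³/398600) = 6778.1 s = 112.97 min.
Node shift per orbit = (6778.1/86164) × 360° = 28.32°.
Equatorial spacing = 28.32 × 111.2 km/° = 3149 km.
At 72° latitude, spacing = 3149 × cos(72°) = 973 km.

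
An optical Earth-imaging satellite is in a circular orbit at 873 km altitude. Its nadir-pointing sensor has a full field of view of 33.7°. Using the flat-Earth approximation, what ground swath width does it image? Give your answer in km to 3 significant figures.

Half-angle = 33.7°/2 = 16.85°.
Swath width ≈ 2h·tan(θ/2) = 2 × 873 × tan(16.85°) = 528.8 km.

529 km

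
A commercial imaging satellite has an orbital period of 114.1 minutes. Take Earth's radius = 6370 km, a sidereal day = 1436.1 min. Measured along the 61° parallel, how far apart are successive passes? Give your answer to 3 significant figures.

1540 km

T = 114.1 min = 6846.0 s.
Node shift per orbit = (6846.0/86166) × 360° = 28.60°.
Equatorial spacing = 28.60 × 111.2 km/° = 3180 km.
At 61° latitude, spacing = 3180 × cos(61°) = 1542 km.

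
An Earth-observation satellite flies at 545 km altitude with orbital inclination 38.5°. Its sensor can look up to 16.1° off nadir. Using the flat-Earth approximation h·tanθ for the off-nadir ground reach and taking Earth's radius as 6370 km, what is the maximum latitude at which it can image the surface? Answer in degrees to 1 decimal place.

For a prograde orbit the ground track reaches latitude ±i = ±38.5°.
Sensor half-swath on the ground ≈ 545·tan(16.1°) = 157 km = 1.41° of latitude.
Maximum observable latitude ≈ 38.5 + 1.41 = 39.9°.

39.9°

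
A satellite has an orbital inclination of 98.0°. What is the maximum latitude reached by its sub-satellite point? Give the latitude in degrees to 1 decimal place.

Retrograde orbit: the ground track reaches ±(180° − i) = ±(180 − 98.0) = ±82.0°.

82.0°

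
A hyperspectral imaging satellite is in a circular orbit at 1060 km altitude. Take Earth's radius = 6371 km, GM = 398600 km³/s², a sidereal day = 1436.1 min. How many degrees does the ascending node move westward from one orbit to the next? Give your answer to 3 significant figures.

26.6°

Semi-major axis a = 6371 + 1060 = 7431 km. Period T = 2π√(a³/μ) = 2π√(7431³/398600) = 6375.0 s = 106.25 min.
During one orbit Earth rotates (6375.0 / 86166) × 360° = 26.63°.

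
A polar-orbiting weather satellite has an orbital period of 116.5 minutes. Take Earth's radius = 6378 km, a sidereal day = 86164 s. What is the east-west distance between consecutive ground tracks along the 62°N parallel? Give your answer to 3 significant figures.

1530 km

T = 116.5 min = 6990.0 s.
Node shift per orbit = (6990.0/86164) × 360° = 29.20°.
Equatorial spacing = 29.20 × 111.3 km/° = 3251 km.
At 62° latitude, spacing = 3251 × cos(62°) = 1526 km.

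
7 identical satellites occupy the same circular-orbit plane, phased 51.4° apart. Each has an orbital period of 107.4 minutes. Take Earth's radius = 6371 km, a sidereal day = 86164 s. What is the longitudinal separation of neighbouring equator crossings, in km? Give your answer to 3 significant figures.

T = 107.4 min = 6444.0 s.
Single-satellite node shift = (6444.0/86164) × 360° = 26.92°.
With 7 satellites evenly phased, successive equator crossings are 26.92/7 = 3.846° apart.
That is 3.846 × 111.2 = 428 km at the equator.

428 km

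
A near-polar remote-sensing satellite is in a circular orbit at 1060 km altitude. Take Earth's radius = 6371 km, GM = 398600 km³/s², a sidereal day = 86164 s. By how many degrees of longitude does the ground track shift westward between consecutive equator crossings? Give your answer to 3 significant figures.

26.6°

Semi-major axis a = 6371 + 1060 = 7431 km. Period T = 2π√(a³/μ) = 2π√(7431³/398600) = 6375.0 s = 106.25 min.
During one orbit Earth rotates (6375.0 / 86164) × 360° = 26.64°.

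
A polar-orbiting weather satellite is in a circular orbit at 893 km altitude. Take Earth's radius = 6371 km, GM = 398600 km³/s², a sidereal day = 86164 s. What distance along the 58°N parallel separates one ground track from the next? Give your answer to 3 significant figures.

1520 km

Semi-major axis a = 6371 + 893 = 7264 km. Period T = 2π√(a³/μ) = 2π√(7264³/398600) = 6161.3 s = 102.69 min.
Node shift per orbit = (6161.3/86164) × 360° = 25.74°.
Equatorial spacing = 25.74 × 111.2 km/° = 2862 km.
At 58° latitude, spacing = 2862 × cos(58°) = 1517 km.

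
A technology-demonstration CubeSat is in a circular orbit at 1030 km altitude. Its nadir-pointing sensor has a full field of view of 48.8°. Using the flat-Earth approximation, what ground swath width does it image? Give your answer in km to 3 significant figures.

934 km

Half-angle = 48.8°/2 = 24.4°.
Swath width ≈ 2h·tan(θ/2) = 2 × 1030 × tan(24.4°) = 934.5 km.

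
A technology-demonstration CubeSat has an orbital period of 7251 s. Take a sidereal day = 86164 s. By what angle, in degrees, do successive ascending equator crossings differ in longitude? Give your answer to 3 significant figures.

30.3°

During one orbit Earth rotates (7251.0 / 86164) × 360° = 30.30°.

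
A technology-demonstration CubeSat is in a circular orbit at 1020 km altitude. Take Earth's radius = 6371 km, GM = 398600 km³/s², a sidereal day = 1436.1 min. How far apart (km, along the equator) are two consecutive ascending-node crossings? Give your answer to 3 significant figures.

Semi-major axis a = 6371 + 1020 = 7391 km. Period T = 2π√(a³/μ) = 2π√(7391³/398600) = 6323.6 s = 105.39 min.
During one orbit Earth rotates (6323.6 / 86166) × 360° = 26.42°.
At the equator that is 26.42° × (2π·6371/360) km/° = 26.42 × 111.2 = 2938 km.

2940 km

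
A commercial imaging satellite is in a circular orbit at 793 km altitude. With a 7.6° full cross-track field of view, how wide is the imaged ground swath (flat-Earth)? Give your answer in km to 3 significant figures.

105 km

Half-angle = 7.6°/2 = 3.8°.
Swath width ≈ 2h·tan(θ/2) = 2 × 793 × tan(3.8°) = 105.3 km.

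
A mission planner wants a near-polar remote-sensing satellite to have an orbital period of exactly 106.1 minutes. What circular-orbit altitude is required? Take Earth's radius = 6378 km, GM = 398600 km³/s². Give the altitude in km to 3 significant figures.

T = 106.1 min = 6366.0 s.
From T = 2π√(a³/μ): a = (μ T²/4π²)^(1/3) = (398600 × 6366.0² / 4π²)^(1/3) = 7424 km.
Altitude h = a − R = 7424 − 6378 = 1046 km.

1050 km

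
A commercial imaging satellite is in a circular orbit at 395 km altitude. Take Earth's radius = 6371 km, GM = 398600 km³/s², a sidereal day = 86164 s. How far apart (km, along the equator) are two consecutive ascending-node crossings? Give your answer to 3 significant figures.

Semi-major axis a = 6371 + 395 = 6766 km. Period T = 2π√(a³/μ) = 2π√(6766³/398600) = 5538.7 s = 92.31 min.
During one orbit Earth rotates (5538.7 / 86164) × 360° = 23.14°.
At the equator that is 23.14° × (2π·6371/360) km/° = 23.14 × 111.2 = 2573 km.

2570 km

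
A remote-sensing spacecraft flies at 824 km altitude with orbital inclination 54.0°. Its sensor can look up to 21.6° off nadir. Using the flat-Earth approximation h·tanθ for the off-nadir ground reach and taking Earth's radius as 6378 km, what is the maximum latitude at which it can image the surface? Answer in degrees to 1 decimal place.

For a prograde orbit the ground track reaches latitude ±i = ±54.0°.
Sensor half-swath on the ground ≈ 824·tan(21.6°) = 326 km = 2.93° of latitude.
Maximum observable latitude ≈ 54.0 + 2.93 = 56.9°.

56.9°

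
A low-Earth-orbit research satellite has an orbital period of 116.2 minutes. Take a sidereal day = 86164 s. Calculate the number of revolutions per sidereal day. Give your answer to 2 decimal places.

12.36

T = 116.2 min = 6972.0 s.
Orbits per sidereal day = 86164 / 6972.0 = 12.359.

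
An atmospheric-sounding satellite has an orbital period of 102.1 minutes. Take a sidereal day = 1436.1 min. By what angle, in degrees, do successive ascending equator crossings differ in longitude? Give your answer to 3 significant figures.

T = 102.1 min = 6126.0 s.
During one orbit Earth rotates (6126.0 / 86166) × 360° = 25.59°.

25.6°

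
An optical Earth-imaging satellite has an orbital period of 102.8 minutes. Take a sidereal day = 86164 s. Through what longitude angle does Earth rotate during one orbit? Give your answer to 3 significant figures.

T = 102.8 min = 6168.0 s.
During one orbit Earth rotates (6168.0 / 86164) × 360° = 25.77°.

25.8°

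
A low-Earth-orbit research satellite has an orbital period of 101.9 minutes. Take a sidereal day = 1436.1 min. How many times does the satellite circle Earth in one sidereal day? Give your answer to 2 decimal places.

14.09

T = 101.9 min = 6114.0 s.
Orbits per sidereal day = 86166 / 6114.0 = 14.093.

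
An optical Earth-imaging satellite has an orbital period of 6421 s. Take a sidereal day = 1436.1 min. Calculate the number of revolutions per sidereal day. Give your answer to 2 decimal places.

13.42

Orbits per sidereal day = 86166 / 6421.0 = 13.419.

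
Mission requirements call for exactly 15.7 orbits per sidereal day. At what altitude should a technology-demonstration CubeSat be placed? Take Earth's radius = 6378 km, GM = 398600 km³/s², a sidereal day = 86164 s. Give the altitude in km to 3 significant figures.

Required period T = 86164 / 15.7 = 5488.2 s.
From T = 2π√(a³/μ): a = (μ T²/4π²)^(1/3) = (398600 × 5488.2² / 4π²)^(1/3) = 6725 km.
Altitude h = a − R = 6725 − 6378 = 347 km.

347 km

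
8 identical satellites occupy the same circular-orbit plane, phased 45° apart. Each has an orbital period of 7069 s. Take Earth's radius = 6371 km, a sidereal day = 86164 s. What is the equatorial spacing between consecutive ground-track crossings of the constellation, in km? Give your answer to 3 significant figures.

Single-satellite node shift = (7069.0/86164) × 360° = 29.53°.
With 8 satellites evenly phased, successive equator crossings are 29.53/8 = 3.692° apart.
That is 3.692 × 111.2 = 411 km at the equator.

411 km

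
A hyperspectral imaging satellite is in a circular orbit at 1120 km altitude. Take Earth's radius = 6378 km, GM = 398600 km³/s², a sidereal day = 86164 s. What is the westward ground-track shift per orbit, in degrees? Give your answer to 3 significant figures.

27.0°

Semi-major axis a = 6378 + 1120 = 7498 km. Period T = 2π√(a³/μ) = 2π√(7498³/398600) = 6461.4 s = 107.69 min.
During one orbit Earth rotates (6461.4 / 86164) × 360° = 27.00°.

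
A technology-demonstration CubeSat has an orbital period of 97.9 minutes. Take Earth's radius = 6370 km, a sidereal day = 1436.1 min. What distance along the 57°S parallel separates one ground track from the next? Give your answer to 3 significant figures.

1490 km

T = 97.9 min = 5874.0 s.
Node shift per orbit = (5874.0/86166) × 360° = 24.54°.
Equatorial spacing = 24.54 × 111.2 km/° = 2728 km.
At 57° latitude, spacing = 2728 × cos(57°) = 1486 km.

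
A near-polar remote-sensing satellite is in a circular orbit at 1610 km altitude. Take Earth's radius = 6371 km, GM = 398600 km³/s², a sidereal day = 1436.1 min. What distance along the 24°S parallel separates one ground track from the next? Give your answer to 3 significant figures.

3010 km

Semi-major axis a = 6371 + 1610 = 7981 km. Period T = 2π√(a³/μ) = 2π√(7981³/398600) = 7095.7 s = 118.26 min.
Node shift per orbit = (7095.7/86166) × 360° = 29.65°.
Equatorial spacing = 29.65 × 111.2 km/° = 3296 km.
At 24° latitude, spacing = 3296 × cos(24°) = 3011 km.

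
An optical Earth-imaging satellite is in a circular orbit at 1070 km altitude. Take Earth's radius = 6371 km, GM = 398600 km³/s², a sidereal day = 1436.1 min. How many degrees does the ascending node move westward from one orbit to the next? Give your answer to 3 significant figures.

26.7°

Semi-major axis a = 6371 + 1070 = 7441 km. Period T = 2π√(a³/μ) = 2π√(7441³/398600) = 6387.9 s = 106.47 min.
During one orbit Earth rotates (6387.9 / 86166) × 360° = 26.69°.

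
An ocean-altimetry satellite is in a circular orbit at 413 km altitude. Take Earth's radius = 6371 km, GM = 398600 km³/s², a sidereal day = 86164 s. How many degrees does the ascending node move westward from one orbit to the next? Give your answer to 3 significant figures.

23.2°

Semi-major axis a = 6371 + 413 = 6784 km. Period T = 2π√(a³/μ) = 2π√(6784³/398600) = 5560.8 s = 92.68 min.
During one orbit Earth rotates (5560.8 / 86164) × 360° = 23.23°.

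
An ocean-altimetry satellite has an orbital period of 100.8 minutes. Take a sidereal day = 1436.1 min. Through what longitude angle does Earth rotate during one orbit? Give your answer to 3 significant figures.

T = 100.8 min = 6048.0 s.
During one orbit Earth rotates (6048.0 / 86166) × 360° = 25.27°.

25.3°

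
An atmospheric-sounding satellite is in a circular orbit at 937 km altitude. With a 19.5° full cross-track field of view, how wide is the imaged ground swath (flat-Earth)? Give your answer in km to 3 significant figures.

322 km

Half-angle = 19.5°/2 = 9.75°.
Swath width ≈ 2h·tan(θ/2) = 2 × 937 × tan(9.75°) = 322.0 km.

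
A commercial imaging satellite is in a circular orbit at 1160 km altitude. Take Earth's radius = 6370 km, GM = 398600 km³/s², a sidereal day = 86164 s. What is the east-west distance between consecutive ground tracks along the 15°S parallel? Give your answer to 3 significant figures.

Semi-major axis a = 6370 + 1160 = 7530 km. Period T = 2π√(a³/μ) = 2π√(7530³/398600) = 6502.8 s = 108.38 min.
Node shift per orbit = (6502.8/86164) × 360° = 27.17°.
Equatorial spacing = 27.17 × 111.2 km/° = 3021 km.
At 15° latitude, spacing = 3021 × cos(15°) = 2918 km.

2920 km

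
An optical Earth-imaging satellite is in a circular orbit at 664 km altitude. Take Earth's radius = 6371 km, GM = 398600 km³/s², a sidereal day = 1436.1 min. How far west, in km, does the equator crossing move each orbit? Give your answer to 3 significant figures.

2730 km

Semi-major axis a = 6371 + 664 = 7035 km. Period T = 2π√(a³/μ) = 2π√(7035³/398600) = 5872.3 s = 97.87 min.
During one orbit Earth rotates (5872.3 / 86166) × 360° = 24.53°.
At the equator that is 24.53° × (2π·6371/360) km/° = 24.53 × 111.2 = 2728 km.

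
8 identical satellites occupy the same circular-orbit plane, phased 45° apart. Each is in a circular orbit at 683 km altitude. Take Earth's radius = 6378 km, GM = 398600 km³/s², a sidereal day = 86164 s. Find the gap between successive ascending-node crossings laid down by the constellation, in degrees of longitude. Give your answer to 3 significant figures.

Semi-major axis a = 6378 + 683 = 7061 km. Period T = 2π√(a³/μ) = 2π√(7061³/398600) = 5904.9 s = 98.41 min.
Single-satellite node shift = (5904.9/86164) × 360° = 24.67°.
With 8 satellites evenly phased, successive equator crossings are 24.67/8 = 3.084° apart.

3.08°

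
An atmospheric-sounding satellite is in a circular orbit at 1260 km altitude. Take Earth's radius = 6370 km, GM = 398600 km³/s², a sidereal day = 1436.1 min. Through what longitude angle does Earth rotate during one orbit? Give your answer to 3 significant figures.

27.7°

Semi-major axis a = 6370 + 1260 = 7630 km. Period T = 2π√(a³/μ) = 2π√(7630³/398600) = 6632.8 s = 110.55 min.
During one orbit Earth rotates (6632.8 / 86166) × 360° = 27.71°.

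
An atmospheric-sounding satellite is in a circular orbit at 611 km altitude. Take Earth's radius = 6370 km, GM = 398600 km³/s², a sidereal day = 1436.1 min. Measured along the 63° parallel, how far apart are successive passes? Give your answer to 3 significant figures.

Semi-major axis a = 6370 + 611 = 6981 km. Period T = 2π√(a³/μ) = 2π√(6981³/398600) = 5804.8 s = 96.75 min.
Node shift per orbit = (5804.8/86166) × 360° = 24.25°.
Equatorial spacing = 24.25 × 111.2 km/° = 2696 km.
At 63° latitude, spacing = 2696 × cos(63°) = 1224 km.

1220 km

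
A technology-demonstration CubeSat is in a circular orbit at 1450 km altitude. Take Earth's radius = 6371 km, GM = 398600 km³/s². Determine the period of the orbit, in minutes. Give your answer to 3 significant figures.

Semi-major axis a = 6371 + 1450 = 7821 km. Period T = 2π√(a³/μ) = 2π√(7821³/398600) = 6883.4 s = 114.72 min.

115 min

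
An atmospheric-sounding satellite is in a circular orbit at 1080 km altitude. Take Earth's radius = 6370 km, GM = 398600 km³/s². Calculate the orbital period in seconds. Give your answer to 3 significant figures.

Semi-major axis a = 6370 + 1080 = 7450 km. Period T = 2π√(a³/μ) = 2π√(7450³/398600) = 6399.5 s = 106.66 min.

6400 seconds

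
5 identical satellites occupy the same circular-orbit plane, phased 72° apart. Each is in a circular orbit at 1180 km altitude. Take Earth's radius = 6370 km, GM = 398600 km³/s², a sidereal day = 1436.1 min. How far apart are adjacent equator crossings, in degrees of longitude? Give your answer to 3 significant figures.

Semi-major axis a = 6370 + 1180 = 7550 km. Period T = 2π√(a³/μ) = 2π√(7550³/398600) = 6528.8 s = 108.81 min.
Single-satellite node shift = (6528.8/86166) × 360° = 27.28°.
With 5 satellites evenly phased, successive equator crossings are 27.28/5 = 5.455° apart.

5.46°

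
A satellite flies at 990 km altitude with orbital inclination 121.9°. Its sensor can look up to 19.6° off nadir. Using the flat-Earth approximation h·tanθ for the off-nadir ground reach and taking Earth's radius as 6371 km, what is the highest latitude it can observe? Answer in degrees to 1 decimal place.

61.3°

Retrograde orbit: the ground track reaches ±(180° − i) = ±(180 − 121.9) = ±58.1°.
Sensor half-swath on the ground ≈ 990·tan(19.6°) = 353 km = 3.17° of latitude.
Maximum observable latitude ≈ 58.1 + 3.17 = 61.3°.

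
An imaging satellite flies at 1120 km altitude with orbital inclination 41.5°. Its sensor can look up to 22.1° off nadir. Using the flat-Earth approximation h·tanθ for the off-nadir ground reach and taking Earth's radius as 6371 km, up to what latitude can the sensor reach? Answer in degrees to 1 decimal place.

For a prograde orbit the ground track reaches latitude ±i = ±41.5°.
Sensor half-swath on the ground ≈ 1120·tan(22.1°) = 455 km = 4.09° of latitude.
Maximum observable latitude ≈ 41.5 + 4.09 = 45.6°.

45.6°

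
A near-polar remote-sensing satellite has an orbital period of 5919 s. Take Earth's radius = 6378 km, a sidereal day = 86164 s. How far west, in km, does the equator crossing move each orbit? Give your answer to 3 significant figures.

During one orbit Earth rotates (5919.0 / 86164) × 360° = 24.73°.
At the equator that is 24.73° × (2π·6378/360) km/° = 24.73 × 111.3 = 2753 km.

2750 km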